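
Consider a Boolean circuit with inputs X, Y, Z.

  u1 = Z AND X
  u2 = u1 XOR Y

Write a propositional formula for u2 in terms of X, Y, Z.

u1 = Z AND X
u2 = u1 XOR Y = (Z AND X) XOR Y

(Z AND X) XOR Y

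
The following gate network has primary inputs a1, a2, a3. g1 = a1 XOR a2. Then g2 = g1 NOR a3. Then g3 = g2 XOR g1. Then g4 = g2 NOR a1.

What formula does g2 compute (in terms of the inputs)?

(a1 XOR a2) NOR a3

g1 = a1 XOR a2
g2 = g1 NOR a3 = (a1 XOR a2) NOR a3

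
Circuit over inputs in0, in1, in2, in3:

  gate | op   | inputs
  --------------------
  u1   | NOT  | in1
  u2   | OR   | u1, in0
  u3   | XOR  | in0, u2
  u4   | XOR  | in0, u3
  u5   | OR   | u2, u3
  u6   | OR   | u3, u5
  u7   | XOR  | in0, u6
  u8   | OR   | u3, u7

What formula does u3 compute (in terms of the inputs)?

u1 = NOT in1
u2 = u1 OR in0 = NOT in1 OR in0
u3 = in0 XOR u2 = in0 XOR (NOT in1 OR in0)

in0 XOR (NOT in1 OR in0)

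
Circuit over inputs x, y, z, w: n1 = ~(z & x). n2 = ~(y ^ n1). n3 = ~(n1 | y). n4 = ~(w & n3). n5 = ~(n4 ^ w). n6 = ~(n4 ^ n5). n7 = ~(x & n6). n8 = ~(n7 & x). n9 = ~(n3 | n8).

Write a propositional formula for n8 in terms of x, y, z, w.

~((~(x & (~((~(w & (~((~(z & x)) | y)))) ^ (~((~(w & (~((~(z & x)) | y)))) ^ w)))))) & x)

n1 = ~(z & x)
n3 = ~(n1 | y) = ~((~(z & x)) | y)
n4 = ~(w & n3) = ~(w & (~((~(z & x)) | y)))
n5 = ~(n4 ^ w) = ~((~(w & (~((~(z & x)) | y)))) ^ w)
n6 = ~(n4 ^ n5) = ~((~(w & (~((~(z & x)) | y)))) ^ (~((~(w & (~((~(z & x)) | y)))) ^ w)))
n7 = ~(x & n6) = ~(x & (~((~(w & (~((~(z & x)) | y)))) ^ (~((~(w & (~((~(z & x)) | y)))) ^ w)))))
n8 = ~(n7 & x) = ~((~(x & (~((~(w & (~((~(z & x)) | y)))) ^ (~((~(w & (~((~(z & x)) | y)))) ^ w)))))) & x)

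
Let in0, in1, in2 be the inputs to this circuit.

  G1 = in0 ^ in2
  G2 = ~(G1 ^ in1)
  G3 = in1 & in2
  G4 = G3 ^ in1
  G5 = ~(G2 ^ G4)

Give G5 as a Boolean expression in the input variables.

~((~((in0 ^ in2) ^ in1)) ^ ((in1 & in2) ^ in1))

G1 = in0 ^ in2
G2 = ~(G1 ^ in1) = ~((in0 ^ in2) ^ in1)
G3 = in1 & in2
G4 = G3 ^ in1 = (in1 & in2) ^ in1
G5 = ~(G2 ^ G4) = ~((~((in0 ^ in2) ^ in1)) ^ ((in1 & in2) ^ in1))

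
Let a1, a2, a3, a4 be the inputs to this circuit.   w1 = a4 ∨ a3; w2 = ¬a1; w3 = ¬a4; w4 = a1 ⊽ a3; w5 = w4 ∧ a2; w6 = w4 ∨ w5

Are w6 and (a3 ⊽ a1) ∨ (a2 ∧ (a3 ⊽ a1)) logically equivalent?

Yes

w4 = a1 ⊽ a3
w5 = w4 ∧ a2 = (a1 ⊽ a3) ∧ a2
w6 = w4 ∨ w5 = (a1 ⊽ a3) ∨ ((a1 ⊽ a3) ∧ a2)
At a1=0, a2=0, a3=1, a4=0: circuit gives 0, formula gives 0.
At a1=0, a2=0, a3=0, a4=0: circuit gives 1, formula gives 1.
Agrees on all 16 inputs.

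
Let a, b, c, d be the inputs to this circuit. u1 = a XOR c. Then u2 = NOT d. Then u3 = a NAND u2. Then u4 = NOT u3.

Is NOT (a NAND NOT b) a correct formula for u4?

No

u2 = NOT d
u3 = a NAND u2 = a NAND NOT d
u4 = NOT u3 = NOT (a NAND NOT d)
At a=1, b=0, c=0, d=1: circuit gives 0, formula gives 1.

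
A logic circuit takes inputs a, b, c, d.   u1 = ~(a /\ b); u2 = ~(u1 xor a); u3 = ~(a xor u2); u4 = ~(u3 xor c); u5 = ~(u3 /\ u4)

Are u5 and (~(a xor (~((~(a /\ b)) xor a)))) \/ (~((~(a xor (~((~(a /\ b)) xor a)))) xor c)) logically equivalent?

No

u1 = ~(a /\ b)
u2 = ~(u1 xor a) = ~((~(a /\ b)) xor a)
u3 = ~(a xor u2) = ~(a xor (~((~(a /\ b)) xor a)))
u4 = ~(u3 xor c) = ~((~(a xor (~((~(a /\ b)) xor a)))) xor c)
u5 = ~(u3 /\ u4) = ~((~(a xor (~((~(a /\ b)) xor a)))) /\ (~((~(a xor (~((~(a /\ b)) xor a)))) xor c)))
At a=0, b=0, c=1, d=0: circuit gives 0, formula gives 1.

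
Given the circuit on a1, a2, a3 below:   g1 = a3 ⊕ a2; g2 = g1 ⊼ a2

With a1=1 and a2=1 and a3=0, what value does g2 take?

g1 = 0 ⊕ 1 = 1
g2 = 1 ⊼ 1 = 0

0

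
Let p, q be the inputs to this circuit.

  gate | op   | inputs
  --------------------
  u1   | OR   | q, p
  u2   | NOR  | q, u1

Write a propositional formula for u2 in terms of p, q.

q NOR (q OR p)

u1 = q OR p
u2 = q NOR u1 = q NOR (q OR p)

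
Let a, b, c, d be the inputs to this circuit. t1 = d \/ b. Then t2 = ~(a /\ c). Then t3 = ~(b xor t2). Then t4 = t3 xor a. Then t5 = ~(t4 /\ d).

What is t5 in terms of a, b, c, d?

t2 = ~(a /\ c)
t3 = ~(b xor t2) = ~(b xor (~(a /\ c)))
t4 = t3 xor a = (~(b xor (~(a /\ c)))) xor a
t5 = ~(t4 /\ d) = ~(((~(b xor (~(a /\ c)))) xor a) /\ d)

~(((~(b xor (~(a /\ c)))) xor a) /\ d)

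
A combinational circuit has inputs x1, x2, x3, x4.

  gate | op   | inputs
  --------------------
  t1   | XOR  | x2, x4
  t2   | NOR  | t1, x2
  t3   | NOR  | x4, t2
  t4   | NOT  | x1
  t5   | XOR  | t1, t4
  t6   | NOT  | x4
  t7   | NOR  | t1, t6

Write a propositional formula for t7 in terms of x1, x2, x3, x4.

(x2 XOR x4) NOR NOT x4

t1 = x2 XOR x4
t6 = NOT x4
t7 = t1 NOR t6 = (x2 XOR x4) NOR NOT x4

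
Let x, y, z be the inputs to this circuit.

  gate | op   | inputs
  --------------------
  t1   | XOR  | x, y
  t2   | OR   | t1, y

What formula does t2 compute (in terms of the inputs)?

(x XOR y) OR y

t1 = x XOR y
t2 = t1 OR y = (x XOR y) OR y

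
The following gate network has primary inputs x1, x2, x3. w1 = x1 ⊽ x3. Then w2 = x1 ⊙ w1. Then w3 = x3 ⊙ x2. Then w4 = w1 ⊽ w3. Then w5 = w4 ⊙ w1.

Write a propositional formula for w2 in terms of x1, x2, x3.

x1 ⊙ (x1 ⊽ x3)

w1 = x1 ⊽ x3
w2 = x1 ⊙ w1 = x1 ⊙ (x1 ⊽ x3)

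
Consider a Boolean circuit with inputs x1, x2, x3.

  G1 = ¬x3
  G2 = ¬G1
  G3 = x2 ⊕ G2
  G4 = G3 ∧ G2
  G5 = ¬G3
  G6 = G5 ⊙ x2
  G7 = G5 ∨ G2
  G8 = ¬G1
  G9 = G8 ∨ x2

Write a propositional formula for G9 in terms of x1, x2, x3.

¬¬x3 ∨ x2

G1 = ¬x3
G8 = ¬G1 = ¬¬x3
G9 = G8 ∨ x2 = ¬¬x3 ∨ x2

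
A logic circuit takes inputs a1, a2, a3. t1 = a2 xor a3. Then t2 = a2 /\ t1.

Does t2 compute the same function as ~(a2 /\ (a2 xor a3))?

No

t1 = a2 xor a3
t2 = a2 /\ t1 = a2 /\ (a2 xor a3)
At a1=0, a2=0, a3=0: circuit gives 0, formula gives 1.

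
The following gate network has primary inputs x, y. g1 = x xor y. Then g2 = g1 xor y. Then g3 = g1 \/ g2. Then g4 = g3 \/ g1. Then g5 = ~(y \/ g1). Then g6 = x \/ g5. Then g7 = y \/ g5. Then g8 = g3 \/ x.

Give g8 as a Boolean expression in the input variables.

((x xor y) \/ ((x xor y) xor y)) \/ x

g1 = x xor y
g2 = g1 xor y = (x xor y) xor y
g3 = g1 \/ g2 = (x xor y) \/ ((x xor y) xor y)
g8 = g3 \/ x = ((x xor y) \/ ((x xor y) xor y)) \/ x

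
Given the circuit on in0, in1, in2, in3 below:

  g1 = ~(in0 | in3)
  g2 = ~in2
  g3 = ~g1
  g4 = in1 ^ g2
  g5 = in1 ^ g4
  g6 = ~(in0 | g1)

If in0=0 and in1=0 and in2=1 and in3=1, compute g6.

g1 = ~(0 | 1) = 0
g6 = ~(0 | 0) = 1

1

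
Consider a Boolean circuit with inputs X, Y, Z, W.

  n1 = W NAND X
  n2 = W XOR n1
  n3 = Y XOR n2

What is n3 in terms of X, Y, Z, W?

n1 = W NAND X
n2 = W XOR n1 = W XOR (W NAND X)
n3 = Y XOR n2 = Y XOR (W XOR (W NAND X))

Y XOR (W XOR (W NAND X))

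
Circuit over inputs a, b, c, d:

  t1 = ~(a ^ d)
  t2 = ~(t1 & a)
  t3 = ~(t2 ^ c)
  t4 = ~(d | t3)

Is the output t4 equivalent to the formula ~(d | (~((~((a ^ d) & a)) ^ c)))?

t1 = ~(a ^ d)
t2 = ~(t1 & a) = ~((~(a ^ d)) & a)
t3 = ~(t2 ^ c) = ~((~((~(a ^ d)) & a)) ^ c)
t4 = ~(d | t3) = ~(d | (~((~((~(a ^ d)) & a)) ^ c)))
At a=1, b=0, c=0, d=0: circuit gives 1, formula gives 0.

No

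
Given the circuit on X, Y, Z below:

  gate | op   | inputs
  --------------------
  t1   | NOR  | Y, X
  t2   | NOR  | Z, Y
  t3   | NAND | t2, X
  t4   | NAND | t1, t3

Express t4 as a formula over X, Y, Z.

t1 = Y NOR X
t2 = Z NOR Y
t3 = t2 NAND X = (Z NOR Y) NAND X
t4 = t1 NAND t3 = (Y NOR X) NAND ((Z NOR Y) NAND X)

(Y NOR X) NAND ((Z NOR Y) NAND X)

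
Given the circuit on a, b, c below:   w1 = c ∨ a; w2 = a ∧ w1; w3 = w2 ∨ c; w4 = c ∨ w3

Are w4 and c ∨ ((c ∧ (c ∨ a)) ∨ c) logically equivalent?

w1 = c ∨ a
w2 = a ∧ w1 = a ∧ (c ∨ a)
w3 = w2 ∨ c = (a ∧ (c ∨ a)) ∨ c
w4 = c ∨ w3 = c ∨ ((a ∧ (c ∨ a)) ∨ c)
At a=1, b=0, c=0: circuit gives 1, formula gives 0.

No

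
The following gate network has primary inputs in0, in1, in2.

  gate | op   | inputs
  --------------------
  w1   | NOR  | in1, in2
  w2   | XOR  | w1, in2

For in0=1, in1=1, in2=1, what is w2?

1

w1 = 1 NOR 1 = 0
w2 = 0 XOR 1 = 1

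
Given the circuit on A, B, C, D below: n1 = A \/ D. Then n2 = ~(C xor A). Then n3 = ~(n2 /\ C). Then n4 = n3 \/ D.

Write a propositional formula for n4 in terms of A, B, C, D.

(~((~(C xor A)) /\ C)) \/ D

n2 = ~(C xor A)
n3 = ~(n2 /\ C) = ~((~(C xor A)) /\ C)
n4 = n3 \/ D = (~((~(C xor A)) /\ C)) \/ D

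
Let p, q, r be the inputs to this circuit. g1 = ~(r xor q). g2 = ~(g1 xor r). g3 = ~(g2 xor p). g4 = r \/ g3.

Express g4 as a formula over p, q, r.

g1 = ~(r xor q)
g2 = ~(g1 xor r) = ~((~(r xor q)) xor r)
g3 = ~(g2 xor p) = ~((~((~(r xor q)) xor r)) xor p)
g4 = r \/ g3 = r \/ (~((~((~(r xor q)) xor r)) xor p))

r \/ (~((~((~(r xor q)) xor r)) xor p))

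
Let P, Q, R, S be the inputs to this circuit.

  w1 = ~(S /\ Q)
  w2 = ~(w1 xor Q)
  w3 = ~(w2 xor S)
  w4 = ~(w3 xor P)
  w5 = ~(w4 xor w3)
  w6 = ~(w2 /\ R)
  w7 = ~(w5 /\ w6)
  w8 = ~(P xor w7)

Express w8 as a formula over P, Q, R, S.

w1 = ~(S /\ Q)
w2 = ~(w1 xor Q) = ~((~(S /\ Q)) xor Q)
w3 = ~(w2 xor S) = ~((~((~(S /\ Q)) xor Q)) xor S)
w4 = ~(w3 xor P) = ~((~((~((~(S /\ Q)) xor Q)) xor S)) xor P)
w5 = ~(w4 xor w3) = ~((~((~((~((~(S /\ Q)) xor Q)) xor S)) xor P)) xor (~((~((~(S /\ Q)) xor Q)) xor S)))
w6 = ~(w2 /\ R) = ~((~((~(S /\ Q)) xor Q)) /\ R)
w7 = ~(w5 /\ w6) = ~((~((~((~((~((~(S /\ Q)) xor Q)) xor S)) xor P)) xor (~((~((~(S /\ Q)) xor Q)) xor S)))) /\ (~((~((~(S /\ Q)) xor Q)) /\ R)))
w8 = ~(P xor w7) = ~(P xor (~((~((~((~((~((~(S /\ Q)) xor Q)) xor S)) xor P)) xor (~((~((~(S /\ Q)) xor Q)) xor S)))) /\ (~((~((~(S /\ Q)) xor Q)) /\ R)))))

~(P xor (~((~((~((~((~((~(S /\ Q)) xor Q)) xor S)) xor P)) xor (~((~((~(S /\ Q)) xor Q)) xor S)))) /\ (~((~((~(S /\ Q)) xor Q)) /\ R)))))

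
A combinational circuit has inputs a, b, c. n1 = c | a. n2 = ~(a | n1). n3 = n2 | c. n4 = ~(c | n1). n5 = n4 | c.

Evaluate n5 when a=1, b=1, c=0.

0

n1 = 0 | 1 = 1
n4 = ~(0 | 1) = 0
n5 = 0 | 0 = 0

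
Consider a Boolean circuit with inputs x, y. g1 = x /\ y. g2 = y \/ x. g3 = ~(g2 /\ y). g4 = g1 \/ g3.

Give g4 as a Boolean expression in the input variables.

g1 = x /\ y
g2 = y \/ x
g3 = ~(g2 /\ y) = ~((y \/ x) /\ y)
g4 = g1 \/ g3 = (x /\ y) \/ (~((y \/ x) /\ y))

(x /\ y) \/ (~((y \/ x) /\ y))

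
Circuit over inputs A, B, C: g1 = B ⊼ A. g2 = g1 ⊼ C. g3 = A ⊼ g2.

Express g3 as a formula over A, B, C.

A ⊼ ((B ⊼ A) ⊼ C)

g1 = B ⊼ A
g2 = g1 ⊼ C = (B ⊼ A) ⊼ C
g3 = A ⊼ g2 = A ⊼ ((B ⊼ A) ⊼ C)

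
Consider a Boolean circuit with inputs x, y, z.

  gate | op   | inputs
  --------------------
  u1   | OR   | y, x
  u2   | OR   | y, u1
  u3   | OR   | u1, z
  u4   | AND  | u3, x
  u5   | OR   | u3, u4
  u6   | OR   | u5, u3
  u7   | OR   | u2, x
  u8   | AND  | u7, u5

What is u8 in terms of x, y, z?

((y OR (y OR x)) OR x) AND (((y OR x) OR z) OR (((y OR x) OR z) AND x))

u1 = y OR x
u2 = y OR u1 = y OR (y OR x)
u3 = u1 OR z = (y OR x) OR z
u4 = u3 AND x = ((y OR x) OR z) AND x
u5 = u3 OR u4 = ((y OR x) OR z) OR (((y OR x) OR z) AND x)
u7 = u2 OR x = (y OR (y OR x)) OR x
u8 = u7 AND u5 = ((y OR (y OR x)) OR x) AND (((y OR x) OR z) OR (((y OR x) OR z) AND x))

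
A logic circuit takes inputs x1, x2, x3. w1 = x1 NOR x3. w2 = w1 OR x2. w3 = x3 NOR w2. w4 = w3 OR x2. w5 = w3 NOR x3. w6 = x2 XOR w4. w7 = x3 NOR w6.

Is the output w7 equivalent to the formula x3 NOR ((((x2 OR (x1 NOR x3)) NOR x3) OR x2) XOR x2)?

w1 = x1 NOR x3
w2 = w1 OR x2 = (x1 NOR x3) OR x2
w3 = x3 NOR w2 = x3 NOR ((x1 NOR x3) OR x2)
w4 = w3 OR x2 = (x3 NOR ((x1 NOR x3) OR x2)) OR x2
w6 = x2 XOR w4 = x2 XOR ((x3 NOR ((x1 NOR x3) OR x2)) OR x2)
w7 = x3 NOR w6 = x3 NOR (x2 XOR ((x3 NOR ((x1 NOR x3) OR x2)) OR x2))
At x1=0, x2=0, x3=1: circuit gives 0, formula gives 0.
At x1=0, x2=0, x3=0: circuit gives 1, formula gives 1.
Agrees on all 8 inputs.

Yes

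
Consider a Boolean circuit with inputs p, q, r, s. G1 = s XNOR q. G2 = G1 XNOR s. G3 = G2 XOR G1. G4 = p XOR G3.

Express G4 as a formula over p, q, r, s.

p XOR (((s XNOR q) XNOR s) XOR (s XNOR q))

G1 = s XNOR q
G2 = G1 XNOR s = (s XNOR q) XNOR s
G3 = G2 XOR G1 = ((s XNOR q) XNOR s) XOR (s XNOR q)
G4 = p XOR G3 = p XOR (((s XNOR q) XNOR s) XOR (s XNOR q))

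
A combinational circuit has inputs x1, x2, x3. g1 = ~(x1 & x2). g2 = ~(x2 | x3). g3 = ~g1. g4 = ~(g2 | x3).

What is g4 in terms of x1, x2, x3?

~((~(x2 | x3)) | x3)

g2 = ~(x2 | x3)
g4 = ~(g2 | x3) = ~((~(x2 | x3)) | x3)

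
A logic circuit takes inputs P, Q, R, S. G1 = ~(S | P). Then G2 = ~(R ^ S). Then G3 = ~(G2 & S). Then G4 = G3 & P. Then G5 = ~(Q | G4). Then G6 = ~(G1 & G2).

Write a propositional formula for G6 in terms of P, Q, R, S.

~((~(S | P)) & (~(R ^ S)))

G1 = ~(S | P)
G2 = ~(R ^ S)
G6 = ~(G1 & G2) = ~((~(S | P)) & (~(R ^ S)))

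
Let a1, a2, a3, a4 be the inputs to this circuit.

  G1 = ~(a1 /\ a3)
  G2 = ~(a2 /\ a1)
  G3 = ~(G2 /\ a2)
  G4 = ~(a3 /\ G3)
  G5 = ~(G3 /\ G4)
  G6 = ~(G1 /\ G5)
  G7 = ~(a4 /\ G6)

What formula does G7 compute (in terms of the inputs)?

~(a4 /\ (~((~(a1 /\ a3)) /\ (~((~((~(a2 /\ a1)) /\ a2)) /\ (~(a3 /\ (~((~(a2 /\ a1)) /\ a2)))))))))

G1 = ~(a1 /\ a3)
G2 = ~(a2 /\ a1)
G3 = ~(G2 /\ a2) = ~((~(a2 /\ a1)) /\ a2)
G4 = ~(a3 /\ G3) = ~(a3 /\ (~((~(a2 /\ a1)) /\ a2)))
G5 = ~(G3 /\ G4) = ~((~((~(a2 /\ a1)) /\ a2)) /\ (~(a3 /\ (~((~(a2 /\ a1)) /\ a2)))))
G6 = ~(G1 /\ G5) = ~((~(a1 /\ a3)) /\ (~((~((~(a2 /\ a1)) /\ a2)) /\ (~(a3 /\ (~((~(a2 /\ a1)) /\ a2)))))))
G7 = ~(a4 /\ G6) = ~(a4 /\ (~((~(a1 /\ a3)) /\ (~((~((~(a2 /\ a1)) /\ a2)) /\ (~(a3 /\ (~((~(a2 /\ a1)) /\ a2)))))))))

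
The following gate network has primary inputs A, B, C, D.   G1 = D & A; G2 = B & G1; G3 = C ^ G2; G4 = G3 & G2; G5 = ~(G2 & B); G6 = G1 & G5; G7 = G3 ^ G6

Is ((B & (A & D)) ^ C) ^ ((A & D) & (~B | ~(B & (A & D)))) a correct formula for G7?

G1 = D & A
G2 = B & G1 = B & (D & A)
G3 = C ^ G2 = C ^ (B & (D & A))
G5 = ~(G2 & B) = ~((B & (D & A)) & B)
G6 = G1 & G5 = (D & A) & (~((B & (D & A)) & B))
G7 = G3 ^ G6 = (C ^ (B & (D & A))) ^ ((D & A) & (~((B & (D & A)) & B)))
At A=0, B=0, C=0, D=0: circuit gives 0, formula gives 0.
At A=0, B=0, C=1, D=0: circuit gives 1, formula gives 1.
Agrees on all 16 inputs.

Yes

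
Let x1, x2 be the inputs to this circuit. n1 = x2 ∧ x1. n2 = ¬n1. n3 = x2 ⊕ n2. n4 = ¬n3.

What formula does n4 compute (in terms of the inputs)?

¬(x2 ⊕ ¬(x2 ∧ x1))

n1 = x2 ∧ x1
n2 = ¬n1 = ¬(x2 ∧ x1)
n3 = x2 ⊕ n2 = x2 ⊕ ¬(x2 ∧ x1)
n4 = ¬n3 = ¬(x2 ⊕ ¬(x2 ∧ x1))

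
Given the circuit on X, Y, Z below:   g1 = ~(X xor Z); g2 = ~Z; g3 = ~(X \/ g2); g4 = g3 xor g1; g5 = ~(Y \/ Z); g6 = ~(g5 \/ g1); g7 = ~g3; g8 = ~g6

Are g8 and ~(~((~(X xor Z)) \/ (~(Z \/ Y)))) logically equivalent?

Yes

g1 = ~(X xor Z)
g5 = ~(Y \/ Z)
g6 = ~(g5 \/ g1) = ~((~(Y \/ Z)) \/ (~(X xor Z)))
g8 = ~g6 = ~(~((~(Y \/ Z)) \/ (~(X xor Z))))
At X=0, Y=0, Z=1: circuit gives 0, formula gives 0.
At X=0, Y=0, Z=0: circuit gives 1, formula gives 1.
Agrees on all 8 inputs.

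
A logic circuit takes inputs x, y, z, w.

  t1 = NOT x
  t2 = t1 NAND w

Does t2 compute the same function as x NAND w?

t1 = NOT x
t2 = t1 NAND w = NOT x NAND w
At x=0, y=0, z=0, w=1: circuit gives 0, formula gives 1.

No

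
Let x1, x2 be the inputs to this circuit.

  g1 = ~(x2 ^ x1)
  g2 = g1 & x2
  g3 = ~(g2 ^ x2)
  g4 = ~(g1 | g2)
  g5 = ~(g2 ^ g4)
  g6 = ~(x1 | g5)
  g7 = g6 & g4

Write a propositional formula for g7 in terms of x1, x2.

(~(x1 | (~(((~(x2 ^ x1)) & x2) ^ (~((~(x2 ^ x1)) | ((~(x2 ^ x1)) & x2))))))) & (~((~(x2 ^ x1)) | ((~(x2 ^ x1)) & x2)))

g1 = ~(x2 ^ x1)
g2 = g1 & x2 = (~(x2 ^ x1)) & x2
g4 = ~(g1 | g2) = ~((~(x2 ^ x1)) | ((~(x2 ^ x1)) & x2))
g5 = ~(g2 ^ g4) = ~(((~(x2 ^ x1)) & x2) ^ (~((~(x2 ^ x1)) | ((~(x2 ^ x1)) & x2))))
g6 = ~(x1 | g5) = ~(x1 | (~(((~(x2 ^ x1)) & x2) ^ (~((~(x2 ^ x1)) | ((~(x2 ^ x1)) & x2))))))
g7 = g6 & g4 = (~(x1 | (~(((~(x2 ^ x1)) & x2) ^ (~((~(x2 ^ x1)) | ((~(x2 ^ x1)) & x2))))))) & (~((~(x2 ^ x1)) | ((~(x2 ^ x1)) & x2)))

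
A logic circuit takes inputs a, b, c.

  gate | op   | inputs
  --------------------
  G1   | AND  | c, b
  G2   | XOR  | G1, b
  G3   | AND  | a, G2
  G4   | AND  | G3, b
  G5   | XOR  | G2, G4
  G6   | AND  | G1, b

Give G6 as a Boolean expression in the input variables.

G1 = c AND b
G6 = G1 AND b = (c AND b) AND b

(c AND b) AND b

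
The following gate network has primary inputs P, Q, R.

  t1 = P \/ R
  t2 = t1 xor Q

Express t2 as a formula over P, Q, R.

(P \/ R) xor Q

t1 = P \/ R
t2 = t1 xor Q = (P \/ R) xor Q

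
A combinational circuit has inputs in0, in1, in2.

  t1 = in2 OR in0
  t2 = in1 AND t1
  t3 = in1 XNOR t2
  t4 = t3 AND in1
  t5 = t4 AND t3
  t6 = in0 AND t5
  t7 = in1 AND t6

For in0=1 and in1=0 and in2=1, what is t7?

0

t1 = 1 OR 1 = 1
t2 = 0 AND 1 = 0
t3 = 0 XNOR 0 = 1
t4 = 1 AND 0 = 0
t5 = 0 AND 1 = 0
t6 = 1 AND 0 = 0
t7 = 0 AND 0 = 0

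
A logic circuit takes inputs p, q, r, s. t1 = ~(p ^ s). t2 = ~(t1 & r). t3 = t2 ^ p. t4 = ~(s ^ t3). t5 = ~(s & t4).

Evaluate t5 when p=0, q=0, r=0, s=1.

0

t1 = ~(0 ^ 1) = 0
t2 = ~(0 & 0) = 1
t3 = 1 ^ 0 = 1
t4 = ~(1 ^ 1) = 1
t5 = ~(1 & 1) = 0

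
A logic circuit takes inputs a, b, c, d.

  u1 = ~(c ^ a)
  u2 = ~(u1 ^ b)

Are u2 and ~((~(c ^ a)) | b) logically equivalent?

No

u1 = ~(c ^ a)
u2 = ~(u1 ^ b) = ~((~(c ^ a)) ^ b)
At a=0, b=1, c=0, d=0: circuit gives 1, formula gives 0.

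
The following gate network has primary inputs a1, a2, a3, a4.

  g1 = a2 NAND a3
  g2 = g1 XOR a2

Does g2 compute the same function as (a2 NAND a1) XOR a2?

g1 = a2 NAND a3
g2 = g1 XOR a2 = (a2 NAND a3) XOR a2
At a1=0, a2=1, a3=1, a4=0: circuit gives 1, formula gives 0.

No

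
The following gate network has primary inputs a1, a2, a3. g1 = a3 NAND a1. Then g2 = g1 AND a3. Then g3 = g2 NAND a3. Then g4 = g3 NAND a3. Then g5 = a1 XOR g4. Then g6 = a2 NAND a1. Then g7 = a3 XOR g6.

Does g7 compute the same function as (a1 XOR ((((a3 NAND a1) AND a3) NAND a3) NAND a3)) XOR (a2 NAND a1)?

No

g6 = a2 NAND a1
g7 = a3 XOR g6 = a3 XOR (a2 NAND a1)
At a1=0, a2=0, a3=0: circuit gives 1, formula gives 0.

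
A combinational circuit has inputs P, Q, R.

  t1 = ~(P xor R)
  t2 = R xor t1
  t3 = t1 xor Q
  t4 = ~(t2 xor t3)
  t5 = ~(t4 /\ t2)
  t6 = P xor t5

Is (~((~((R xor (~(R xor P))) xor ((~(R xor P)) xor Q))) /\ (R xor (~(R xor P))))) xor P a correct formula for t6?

Yes

t1 = ~(P xor R)
t2 = R xor t1 = R xor (~(P xor R))
t3 = t1 xor Q = (~(P xor R)) xor Q
t4 = ~(t2 xor t3) = ~((R xor (~(P xor R))) xor ((~(P xor R)) xor Q))
t5 = ~(t4 /\ t2) = ~((~((R xor (~(P xor R))) xor ((~(P xor R)) xor Q))) /\ (R xor (~(P xor R))))
t6 = P xor t5 = P xor (~((~((R xor (~(P xor R))) xor ((~(P xor R)) xor Q))) /\ (R xor (~(P xor R)))))
At P=0, Q=0, R=0: circuit gives 0, formula gives 0.
At P=0, Q=0, R=1: circuit gives 1, formula gives 1.
Agrees on all 8 inputs.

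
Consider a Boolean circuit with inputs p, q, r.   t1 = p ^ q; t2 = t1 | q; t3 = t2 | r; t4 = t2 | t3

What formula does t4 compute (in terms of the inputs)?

((p ^ q) | q) | (((p ^ q) | q) | r)

t1 = p ^ q
t2 = t1 | q = (p ^ q) | q
t3 = t2 | r = ((p ^ q) | q) | r
t4 = t2 | t3 = ((p ^ q) | q) | (((p ^ q) | q) | r)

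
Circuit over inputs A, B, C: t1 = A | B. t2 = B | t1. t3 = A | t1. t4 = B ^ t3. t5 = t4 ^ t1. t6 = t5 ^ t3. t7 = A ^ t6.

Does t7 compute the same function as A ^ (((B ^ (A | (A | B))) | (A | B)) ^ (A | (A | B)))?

No

t1 = A | B
t3 = A | t1 = A | (A | B)
t4 = B ^ t3 = B ^ (A | (A | B))
t5 = t4 ^ t1 = (B ^ (A | (A | B))) ^ (A | B)
t6 = t5 ^ t3 = ((B ^ (A | (A | B))) ^ (A | B)) ^ (A | (A | B))
t7 = A ^ t6 = A ^ (((B ^ (A | (A | B))) ^ (A | B)) ^ (A | (A | B)))
At A=1, B=0, C=0: circuit gives 0, formula gives 1.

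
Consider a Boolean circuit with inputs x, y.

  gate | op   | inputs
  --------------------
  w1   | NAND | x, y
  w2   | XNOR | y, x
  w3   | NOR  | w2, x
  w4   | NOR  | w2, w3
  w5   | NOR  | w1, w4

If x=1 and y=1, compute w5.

1

w1 = 1 NAND 1 = 0
w2 = 1 XNOR 1 = 1
w3 = 1 NOR 1 = 0
w4 = 1 NOR 0 = 0
w5 = 0 NOR 0 = 1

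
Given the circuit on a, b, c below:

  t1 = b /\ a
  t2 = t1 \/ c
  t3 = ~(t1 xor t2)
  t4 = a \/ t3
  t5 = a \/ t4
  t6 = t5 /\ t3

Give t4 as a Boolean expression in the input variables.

a \/ (~((b /\ a) xor ((b /\ a) \/ c)))

t1 = b /\ a
t2 = t1 \/ c = (b /\ a) \/ c
t3 = ~(t1 xor t2) = ~((b /\ a) xor ((b /\ a) \/ c))
t4 = a \/ t3 = a \/ (~((b /\ a) xor ((b /\ a) \/ c)))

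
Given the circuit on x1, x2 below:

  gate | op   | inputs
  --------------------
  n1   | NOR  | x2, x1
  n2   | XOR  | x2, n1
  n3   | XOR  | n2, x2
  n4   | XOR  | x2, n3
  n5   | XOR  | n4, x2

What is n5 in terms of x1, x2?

(x2 XOR ((x2 XOR (x2 NOR x1)) XOR x2)) XOR x2

n1 = x2 NOR x1
n2 = x2 XOR n1 = x2 XOR (x2 NOR x1)
n3 = n2 XOR x2 = (x2 XOR (x2 NOR x1)) XOR x2
n4 = x2 XOR n3 = x2 XOR ((x2 XOR (x2 NOR x1)) XOR x2)
n5 = n4 XOR x2 = (x2 XOR ((x2 XOR (x2 NOR x1)) XOR x2)) XOR x2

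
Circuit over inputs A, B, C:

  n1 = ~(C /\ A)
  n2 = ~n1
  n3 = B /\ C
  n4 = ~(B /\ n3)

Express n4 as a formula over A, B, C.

~(B /\ (B /\ C))

n3 = B /\ C
n4 = ~(B /\ n3) = ~(B /\ (B /\ C))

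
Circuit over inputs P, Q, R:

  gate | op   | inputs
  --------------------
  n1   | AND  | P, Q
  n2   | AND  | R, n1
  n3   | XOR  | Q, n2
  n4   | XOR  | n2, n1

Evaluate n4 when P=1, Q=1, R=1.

n1 = 1 AND 1 = 1
n2 = 1 AND 1 = 1
n4 = 1 XOR 1 = 0

0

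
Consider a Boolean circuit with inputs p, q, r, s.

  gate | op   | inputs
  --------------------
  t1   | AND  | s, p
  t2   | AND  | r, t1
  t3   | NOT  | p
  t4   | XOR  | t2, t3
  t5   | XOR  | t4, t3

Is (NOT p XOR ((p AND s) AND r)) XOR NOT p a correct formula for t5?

t1 = s AND p
t2 = r AND t1 = r AND (s AND p)
t3 = NOT p
t4 = t2 XOR t3 = (r AND (s AND p)) XOR NOT p
t5 = t4 XOR t3 = ((r AND (s AND p)) XOR NOT p) XOR NOT p
At p=0, q=0, r=0, s=0: circuit gives 0, formula gives 0.
At p=1, q=0, r=1, s=1: circuit gives 1, formula gives 1.
Agrees on all 16 inputs.

Yes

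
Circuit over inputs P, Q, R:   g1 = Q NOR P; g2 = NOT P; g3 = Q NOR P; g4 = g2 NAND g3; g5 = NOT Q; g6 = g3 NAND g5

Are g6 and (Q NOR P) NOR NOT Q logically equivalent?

No

g3 = Q NOR P
g5 = NOT Q
g6 = g3 NAND g5 = (Q NOR P) NAND NOT Q
At P=1, Q=0, R=0: circuit gives 1, formula gives 0.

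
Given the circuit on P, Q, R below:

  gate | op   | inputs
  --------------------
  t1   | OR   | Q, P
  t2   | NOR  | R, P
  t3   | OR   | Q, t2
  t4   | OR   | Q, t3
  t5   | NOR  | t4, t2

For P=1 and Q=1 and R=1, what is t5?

t2 = 1 NOR 1 = 0
t3 = 1 OR 0 = 1
t4 = 1 OR 1 = 1
t5 = 1 NOR 0 = 0

0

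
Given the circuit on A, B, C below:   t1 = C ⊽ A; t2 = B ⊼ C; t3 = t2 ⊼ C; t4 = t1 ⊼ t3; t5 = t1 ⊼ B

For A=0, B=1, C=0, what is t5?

0

t1 = 0 ⊽ 0 = 1
t5 = 1 ⊼ 1 = 0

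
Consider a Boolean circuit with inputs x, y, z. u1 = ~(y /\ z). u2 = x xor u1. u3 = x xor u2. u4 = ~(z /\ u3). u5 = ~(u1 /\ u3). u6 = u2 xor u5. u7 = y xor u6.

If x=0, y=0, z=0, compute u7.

u1 = ~(0 /\ 0) = 1
u2 = 0 xor 1 = 1
u3 = 0 xor 1 = 1
u5 = ~(1 /\ 1) = 0
u6 = 1 xor 0 = 1
u7 = 0 xor 1 = 1

1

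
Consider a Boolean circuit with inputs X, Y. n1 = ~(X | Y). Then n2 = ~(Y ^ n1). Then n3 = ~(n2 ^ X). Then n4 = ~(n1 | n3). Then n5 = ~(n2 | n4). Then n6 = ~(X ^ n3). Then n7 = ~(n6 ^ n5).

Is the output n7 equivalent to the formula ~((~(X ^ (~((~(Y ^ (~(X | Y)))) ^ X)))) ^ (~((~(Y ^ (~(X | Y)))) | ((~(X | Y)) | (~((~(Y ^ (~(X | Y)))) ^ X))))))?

n1 = ~(X | Y)
n2 = ~(Y ^ n1) = ~(Y ^ (~(X | Y)))
n3 = ~(n2 ^ X) = ~((~(Y ^ (~(X | Y)))) ^ X)
n4 = ~(n1 | n3) = ~((~(X | Y)) | (~((~(Y ^ (~(X | Y)))) ^ X)))
n5 = ~(n2 | n4) = ~((~(Y ^ (~(X | Y)))) | (~((~(X | Y)) | (~((~(Y ^ (~(X | Y)))) ^ X)))))
n6 = ~(X ^ n3) = ~(X ^ (~((~(Y ^ (~(X | Y)))) ^ X)))
n7 = ~(n6 ^ n5) = ~((~(X ^ (~((~(Y ^ (~(X | Y)))) ^ X)))) ^ (~((~(Y ^ (~(X | Y)))) | (~((~(X | Y)) | (~((~(Y ^ (~(X | Y)))) ^ X)))))))
At X=0, Y=0: circuit gives 0, formula gives 1.

No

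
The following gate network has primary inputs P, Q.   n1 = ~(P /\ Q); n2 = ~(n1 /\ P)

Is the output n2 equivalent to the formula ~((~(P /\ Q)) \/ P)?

No

n1 = ~(P /\ Q)
n2 = ~(n1 /\ P) = ~((~(P /\ Q)) /\ P)
At P=0, Q=0: circuit gives 1, formula gives 0.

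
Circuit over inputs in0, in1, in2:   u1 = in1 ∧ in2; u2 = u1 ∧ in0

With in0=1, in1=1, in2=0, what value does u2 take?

0

u1 = 1 ∧ 0 = 0
u2 = 0 ∧ 1 = 0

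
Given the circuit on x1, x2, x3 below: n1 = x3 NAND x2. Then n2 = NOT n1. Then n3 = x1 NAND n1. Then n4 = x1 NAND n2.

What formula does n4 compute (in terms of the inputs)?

x1 NAND NOT (x3 NAND x2)

n1 = x3 NAND x2
n2 = NOT n1 = NOT (x3 NAND x2)
n4 = x1 NAND n2 = x1 NAND NOT (x3 NAND x2)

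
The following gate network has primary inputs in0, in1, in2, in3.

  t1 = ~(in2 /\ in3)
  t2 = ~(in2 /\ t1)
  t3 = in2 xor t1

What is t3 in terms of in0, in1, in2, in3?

t1 = ~(in2 /\ in3)
t3 = in2 xor t1 = in2 xor (~(in2 /\ in3))

in2 xor (~(in2 /\ in3))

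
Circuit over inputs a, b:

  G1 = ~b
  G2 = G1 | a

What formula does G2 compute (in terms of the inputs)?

G1 = ~b
G2 = G1 | a = ~b | a

~b | a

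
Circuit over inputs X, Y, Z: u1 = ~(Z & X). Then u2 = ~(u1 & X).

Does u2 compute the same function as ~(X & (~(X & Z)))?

Yes

u1 = ~(Z & X)
u2 = ~(u1 & X) = ~((~(Z & X)) & X)
At X=1, Y=0, Z=0: circuit gives 0, formula gives 0.
At X=0, Y=0, Z=0: circuit gives 1, formula gives 1.
Agrees on all 8 inputs.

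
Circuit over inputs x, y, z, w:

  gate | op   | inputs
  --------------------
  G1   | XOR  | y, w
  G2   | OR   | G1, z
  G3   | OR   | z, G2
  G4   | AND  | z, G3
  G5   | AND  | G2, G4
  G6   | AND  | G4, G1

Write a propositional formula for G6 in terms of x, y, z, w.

(z AND (z OR ((y XOR w) OR z))) AND (y XOR w)

G1 = y XOR w
G2 = G1 OR z = (y XOR w) OR z
G3 = z OR G2 = z OR ((y XOR w) OR z)
G4 = z AND G3 = z AND (z OR ((y XOR w) OR z))
G6 = G4 AND G1 = (z AND (z OR ((y XOR w) OR z))) AND (y XOR w)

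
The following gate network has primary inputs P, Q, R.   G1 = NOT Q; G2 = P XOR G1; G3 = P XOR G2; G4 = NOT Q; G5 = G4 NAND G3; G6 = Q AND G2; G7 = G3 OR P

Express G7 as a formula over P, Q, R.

(P XOR (P XOR NOT Q)) OR P

G1 = NOT Q
G2 = P XOR G1 = P XOR NOT Q
G3 = P XOR G2 = P XOR (P XOR NOT Q)
G7 = G3 OR P = (P XOR (P XOR NOT Q)) OR P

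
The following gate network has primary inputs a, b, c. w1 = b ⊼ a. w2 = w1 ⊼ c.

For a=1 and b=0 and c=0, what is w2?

w1 = 0 ⊼ 1 = 1
w2 = 1 ⊼ 0 = 1

1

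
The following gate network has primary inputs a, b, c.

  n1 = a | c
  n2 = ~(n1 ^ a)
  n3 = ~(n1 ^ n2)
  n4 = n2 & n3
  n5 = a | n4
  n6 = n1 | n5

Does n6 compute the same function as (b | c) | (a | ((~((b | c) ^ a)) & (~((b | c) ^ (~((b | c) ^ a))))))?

n1 = a | c
n2 = ~(n1 ^ a) = ~((a | c) ^ a)
n3 = ~(n1 ^ n2) = ~((a | c) ^ (~((a | c) ^ a)))
n4 = n2 & n3 = (~((a | c) ^ a)) & (~((a | c) ^ (~((a | c) ^ a))))
n5 = a | n4 = a | ((~((a | c) ^ a)) & (~((a | c) ^ (~((a | c) ^ a)))))
n6 = n1 | n5 = (a | c) | (a | ((~((a | c) ^ a)) & (~((a | c) ^ (~((a | c) ^ a))))))
At a=0, b=1, c=0: circuit gives 0, formula gives 1.

No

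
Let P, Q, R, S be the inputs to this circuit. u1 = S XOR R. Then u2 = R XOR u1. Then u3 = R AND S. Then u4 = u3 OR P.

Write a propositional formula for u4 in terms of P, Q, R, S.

u3 = R AND S
u4 = u3 OR P = (R AND S) OR P

(R AND S) OR P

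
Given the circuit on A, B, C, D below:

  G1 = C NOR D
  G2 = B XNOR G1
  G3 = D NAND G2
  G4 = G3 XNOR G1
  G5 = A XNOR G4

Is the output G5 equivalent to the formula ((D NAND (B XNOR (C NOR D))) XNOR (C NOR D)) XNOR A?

Yes

G1 = C NOR D
G2 = B XNOR G1 = B XNOR (C NOR D)
G3 = D NAND G2 = D NAND (B XNOR (C NOR D))
G4 = G3 XNOR G1 = (D NAND (B XNOR (C NOR D))) XNOR (C NOR D)
G5 = A XNOR G4 = A XNOR ((D NAND (B XNOR (C NOR D))) XNOR (C NOR D))
At A=0, B=0, C=0, D=0: circuit gives 0, formula gives 0.
At A=0, B=0, C=1, D=0: circuit gives 1, formula gives 1.
Agrees on all 16 inputs.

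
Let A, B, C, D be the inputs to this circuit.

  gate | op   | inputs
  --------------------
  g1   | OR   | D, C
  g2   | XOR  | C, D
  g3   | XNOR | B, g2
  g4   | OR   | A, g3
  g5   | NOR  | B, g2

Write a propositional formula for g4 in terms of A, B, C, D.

g2 = C XOR D
g3 = B XNOR g2 = B XNOR (C XOR D)
g4 = A OR g3 = A OR (B XNOR (C XOR D))

A OR (B XNOR (C XOR D))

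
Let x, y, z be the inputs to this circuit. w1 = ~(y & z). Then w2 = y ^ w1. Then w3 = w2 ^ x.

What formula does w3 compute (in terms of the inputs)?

w1 = ~(y & z)
w2 = y ^ w1 = y ^ (~(y & z))
w3 = w2 ^ x = (y ^ (~(y & z))) ^ x

(y ^ (~(y & z))) ^ x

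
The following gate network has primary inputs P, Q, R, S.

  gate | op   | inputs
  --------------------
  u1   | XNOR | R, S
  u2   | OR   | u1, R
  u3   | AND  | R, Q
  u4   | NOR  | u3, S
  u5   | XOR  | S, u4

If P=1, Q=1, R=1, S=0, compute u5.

u3 = 1 AND 1 = 1
u4 = 1 NOR 0 = 0
u5 = 0 XOR 0 = 0

0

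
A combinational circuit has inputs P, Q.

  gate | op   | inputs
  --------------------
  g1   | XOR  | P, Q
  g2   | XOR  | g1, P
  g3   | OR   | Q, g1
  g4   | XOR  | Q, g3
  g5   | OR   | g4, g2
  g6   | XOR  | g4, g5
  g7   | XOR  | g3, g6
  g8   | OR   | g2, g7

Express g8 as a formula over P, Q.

g1 = P XOR Q
g2 = g1 XOR P = (P XOR Q) XOR P
g3 = Q OR g1 = Q OR (P XOR Q)
g4 = Q XOR g3 = Q XOR (Q OR (P XOR Q))
g5 = g4 OR g2 = (Q XOR (Q OR (P XOR Q))) OR ((P XOR Q) XOR P)
g6 = g4 XOR g5 = (Q XOR (Q OR (P XOR Q))) XOR ((Q XOR (Q OR (P XOR Q))) OR ((P XOR Q) XOR P))
g7 = g3 XOR g6 = (Q OR (P XOR Q)) XOR ((Q XOR (Q OR (P XOR Q))) XOR ((Q XOR (Q OR (P XOR Q))) OR ((P XOR Q) XOR P)))
g8 = g2 OR g7 = ((P XOR Q) XOR P) OR ((Q OR (P XOR Q)) XOR ((Q XOR (Q OR (P XOR Q))) XOR ((Q XOR (Q OR (P XOR Q))) OR ((P XOR Q) XOR P))))

((P XOR Q) XOR P) OR ((Q OR (P XOR Q)) XOR ((Q XOR (Q OR (P XOR Q))) XOR ((Q XOR (Q OR (P XOR Q))) OR ((P XOR Q) XOR P))))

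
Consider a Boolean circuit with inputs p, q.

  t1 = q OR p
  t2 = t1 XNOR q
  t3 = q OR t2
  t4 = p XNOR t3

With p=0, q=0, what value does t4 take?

0

t1 = 0 OR 0 = 0
t2 = 0 XNOR 0 = 1
t3 = 0 OR 1 = 1
t4 = 0 XNOR 1 = 0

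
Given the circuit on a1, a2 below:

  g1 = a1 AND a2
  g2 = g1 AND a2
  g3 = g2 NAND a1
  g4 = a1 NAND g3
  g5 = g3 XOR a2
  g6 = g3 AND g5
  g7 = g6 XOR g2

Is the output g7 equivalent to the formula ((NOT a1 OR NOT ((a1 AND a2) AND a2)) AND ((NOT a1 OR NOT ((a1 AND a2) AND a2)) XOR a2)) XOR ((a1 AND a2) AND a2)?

Yes

g1 = a1 AND a2
g2 = g1 AND a2 = (a1 AND a2) AND a2
g3 = g2 NAND a1 = ((a1 AND a2) AND a2) NAND a1
g5 = g3 XOR a2 = (((a1 AND a2) AND a2) NAND a1) XOR a2
g6 = g3 AND g5 = (((a1 AND a2) AND a2) NAND a1) AND ((((a1 AND a2) AND a2) NAND a1) XOR a2)
g7 = g6 XOR g2 = ((((a1 AND a2) AND a2) NAND a1) AND ((((a1 AND a2) AND a2) NAND a1) XOR a2)) XOR ((a1 AND a2) AND a2)
At a1=0, a2=1: circuit gives 0, formula gives 0.
At a1=0, a2=0: circuit gives 1, formula gives 1.
Agrees on all 4 inputs.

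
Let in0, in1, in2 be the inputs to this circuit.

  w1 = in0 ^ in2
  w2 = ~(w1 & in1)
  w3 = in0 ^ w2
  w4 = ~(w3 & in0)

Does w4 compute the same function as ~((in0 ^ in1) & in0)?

w1 = in0 ^ in2
w2 = ~(w1 & in1) = ~((in0 ^ in2) & in1)
w3 = in0 ^ w2 = in0 ^ (~((in0 ^ in2) & in1))
w4 = ~(w3 & in0) = ~((in0 ^ (~((in0 ^ in2) & in1))) & in0)
At in0=1, in1=0, in2=0: circuit gives 1, formula gives 0.

No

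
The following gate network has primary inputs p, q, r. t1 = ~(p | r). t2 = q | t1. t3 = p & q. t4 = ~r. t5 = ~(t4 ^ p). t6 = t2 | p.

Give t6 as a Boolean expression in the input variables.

t1 = ~(p | r)
t2 = q | t1 = q | (~(p | r))
t6 = t2 | p = (q | (~(p | r))) | p

(q | (~(p | r))) | p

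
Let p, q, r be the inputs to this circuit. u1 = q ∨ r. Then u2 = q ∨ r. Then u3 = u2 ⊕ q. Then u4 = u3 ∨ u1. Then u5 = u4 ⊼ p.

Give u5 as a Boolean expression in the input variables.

(((q ∨ r) ⊕ q) ∨ (q ∨ r)) ⊼ p

u1 = q ∨ r
u2 = q ∨ r
u3 = u2 ⊕ q = (q ∨ r) ⊕ q
u4 = u3 ∨ u1 = ((q ∨ r) ⊕ q) ∨ (q ∨ r)
u5 = u4 ⊼ p = (((q ∨ r) ⊕ q) ∨ (q ∨ r)) ⊼ p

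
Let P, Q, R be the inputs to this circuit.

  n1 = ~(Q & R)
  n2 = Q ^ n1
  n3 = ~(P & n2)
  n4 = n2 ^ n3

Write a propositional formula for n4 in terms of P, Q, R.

n1 = ~(Q & R)
n2 = Q ^ n1 = Q ^ (~(Q & R))
n3 = ~(P & n2) = ~(P & (Q ^ (~(Q & R))))
n4 = n2 ^ n3 = (Q ^ (~(Q & R))) ^ (~(P & (Q ^ (~(Q & R)))))

(Q ^ (~(Q & R))) ^ (~(P & (Q ^ (~(Q & R)))))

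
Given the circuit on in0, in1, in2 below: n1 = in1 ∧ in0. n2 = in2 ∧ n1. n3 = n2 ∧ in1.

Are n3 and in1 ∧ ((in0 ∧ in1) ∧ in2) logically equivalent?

n1 = in1 ∧ in0
n2 = in2 ∧ n1 = in2 ∧ (in1 ∧ in0)
n3 = n2 ∧ in1 = (in2 ∧ (in1 ∧ in0)) ∧ in1
At in0=0, in1=0, in2=0: circuit gives 0, formula gives 0.
At in0=1, in1=1, in2=1: circuit gives 1, formula gives 1.
Agrees on all 8 inputs.

Yes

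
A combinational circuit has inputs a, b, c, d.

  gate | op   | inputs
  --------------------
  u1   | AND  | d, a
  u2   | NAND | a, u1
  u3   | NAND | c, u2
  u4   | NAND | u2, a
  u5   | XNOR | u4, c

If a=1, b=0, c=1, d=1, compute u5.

u1 = 1 AND 1 = 1
u2 = 1 NAND 1 = 0
u4 = 0 NAND 1 = 1
u5 = 1 XNOR 1 = 1

1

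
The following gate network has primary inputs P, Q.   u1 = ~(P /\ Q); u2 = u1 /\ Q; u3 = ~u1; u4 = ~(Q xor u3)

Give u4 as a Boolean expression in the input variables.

u1 = ~(P /\ Q)
u3 = ~u1 = ~(~(P /\ Q))
u4 = ~(Q xor u3) = ~(Q xor ~(~(P /\ Q)))

~(Q xor ~(~(P /\ Q)))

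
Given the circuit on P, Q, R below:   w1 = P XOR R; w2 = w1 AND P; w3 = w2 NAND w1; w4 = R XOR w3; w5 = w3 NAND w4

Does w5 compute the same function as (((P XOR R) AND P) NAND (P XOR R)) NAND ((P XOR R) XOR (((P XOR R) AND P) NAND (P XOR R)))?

No

w1 = P XOR R
w2 = w1 AND P = (P XOR R) AND P
w3 = w2 NAND w1 = ((P XOR R) AND P) NAND (P XOR R)
w4 = R XOR w3 = R XOR (((P XOR R) AND P) NAND (P XOR R))
w5 = w3 NAND w4 = (((P XOR R) AND P) NAND (P XOR R)) NAND (R XOR (((P XOR R) AND P) NAND (P XOR R)))
At P=1, Q=0, R=1: circuit gives 1, formula gives 0.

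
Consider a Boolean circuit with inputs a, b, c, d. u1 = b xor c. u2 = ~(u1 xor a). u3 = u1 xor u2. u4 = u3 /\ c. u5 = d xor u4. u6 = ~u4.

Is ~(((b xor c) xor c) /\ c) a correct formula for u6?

u1 = b xor c
u2 = ~(u1 xor a) = ~((b xor c) xor a)
u3 = u1 xor u2 = (b xor c) xor (~((b xor c) xor a))
u4 = u3 /\ c = ((b xor c) xor (~((b xor c) xor a))) /\ c
u6 = ~u4 = ~(((b xor c) xor (~((b xor c) xor a))) /\ c)
At a=0, b=0, c=1, d=0: circuit gives 0, formula gives 1.

No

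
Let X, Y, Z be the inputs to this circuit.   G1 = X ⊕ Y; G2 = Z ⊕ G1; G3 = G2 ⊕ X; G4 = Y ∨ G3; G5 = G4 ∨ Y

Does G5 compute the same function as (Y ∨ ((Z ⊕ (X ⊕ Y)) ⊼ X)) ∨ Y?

G1 = X ⊕ Y
G2 = Z ⊕ G1 = Z ⊕ (X ⊕ Y)
G3 = G2 ⊕ X = (Z ⊕ (X ⊕ Y)) ⊕ X
G4 = Y ∨ G3 = Y ∨ ((Z ⊕ (X ⊕ Y)) ⊕ X)
G5 = G4 ∨ Y = (Y ∨ ((Z ⊕ (X ⊕ Y)) ⊕ X)) ∨ Y
At X=0, Y=0, Z=0: circuit gives 0, formula gives 1.

No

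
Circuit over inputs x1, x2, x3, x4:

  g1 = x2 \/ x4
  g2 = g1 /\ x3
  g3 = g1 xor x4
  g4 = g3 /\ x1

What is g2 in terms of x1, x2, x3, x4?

g1 = x2 \/ x4
g2 = g1 /\ x3 = (x2 \/ x4) /\ x3

(x2 \/ x4) /\ x3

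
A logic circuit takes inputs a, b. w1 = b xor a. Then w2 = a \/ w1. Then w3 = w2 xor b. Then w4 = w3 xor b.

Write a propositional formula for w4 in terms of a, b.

w1 = b xor a
w2 = a \/ w1 = a \/ (b xor a)
w3 = w2 xor b = (a \/ (b xor a)) xor b
w4 = w3 xor b = ((a \/ (b xor a)) xor b) xor b

((a \/ (b xor a)) xor b) xor b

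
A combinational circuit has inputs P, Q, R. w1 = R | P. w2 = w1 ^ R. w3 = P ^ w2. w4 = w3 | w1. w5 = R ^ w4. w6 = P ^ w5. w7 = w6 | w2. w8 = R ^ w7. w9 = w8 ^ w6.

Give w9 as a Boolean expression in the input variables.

(R ^ ((P ^ (R ^ ((P ^ ((R | P) ^ R)) | (R | P)))) | ((R | P) ^ R))) ^ (P ^ (R ^ ((P ^ ((R | P) ^ R)) | (R | P))))

w1 = R | P
w2 = w1 ^ R = (R | P) ^ R
w3 = P ^ w2 = P ^ ((R | P) ^ R)
w4 = w3 | w1 = (P ^ ((R | P) ^ R)) | (R | P)
w5 = R ^ w4 = R ^ ((P ^ ((R | P) ^ R)) | (R | P))
w6 = P ^ w5 = P ^ (R ^ ((P ^ ((R | P) ^ R)) | (R | P)))
w7 = w6 | w2 = (P ^ (R ^ ((P ^ ((R | P) ^ R)) | (R | P)))) | ((R | P) ^ R)
w8 = R ^ w7 = R ^ ((P ^ (R ^ ((P ^ ((R | P) ^ R)) | (R | P)))) | ((R | P) ^ R))
w9 = w8 ^ w6 = (R ^ ((P ^ (R ^ ((P ^ ((R | P) ^ R)) | (R | P)))) | ((R | P) ^ R))) ^ (P ^ (R ^ ((P ^ ((R | P) ^ R)) | (R | P))))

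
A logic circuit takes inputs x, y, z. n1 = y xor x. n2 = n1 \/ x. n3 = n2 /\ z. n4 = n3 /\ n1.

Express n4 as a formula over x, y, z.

(((y xor x) \/ x) /\ z) /\ (y xor x)

n1 = y xor x
n2 = n1 \/ x = (y xor x) \/ x
n3 = n2 /\ z = ((y xor x) \/ x) /\ z
n4 = n3 /\ n1 = (((y xor x) \/ x) /\ z) /\ (y xor x)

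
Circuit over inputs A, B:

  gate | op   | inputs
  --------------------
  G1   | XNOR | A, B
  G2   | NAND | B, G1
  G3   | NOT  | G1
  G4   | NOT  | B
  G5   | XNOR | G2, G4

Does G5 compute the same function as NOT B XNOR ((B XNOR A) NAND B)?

Yes

G1 = A XNOR B
G2 = B NAND G1 = B NAND (A XNOR B)
G4 = NOT B
G5 = G2 XNOR G4 = (B NAND (A XNOR B)) XNOR NOT B
At A=0, B=1: circuit gives 0, formula gives 0.
At A=0, B=0: circuit gives 1, formula gives 1.
Agrees on all 4 inputs.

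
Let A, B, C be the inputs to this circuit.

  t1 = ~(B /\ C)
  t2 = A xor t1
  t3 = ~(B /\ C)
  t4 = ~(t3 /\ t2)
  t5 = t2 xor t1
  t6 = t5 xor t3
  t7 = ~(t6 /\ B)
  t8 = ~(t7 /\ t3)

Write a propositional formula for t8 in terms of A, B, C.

~((~((((A xor (~(B /\ C))) xor (~(B /\ C))) xor (~(B /\ C))) /\ B)) /\ (~(B /\ C)))

t1 = ~(B /\ C)
t2 = A xor t1 = A xor (~(B /\ C))
t3 = ~(B /\ C)
t5 = t2 xor t1 = (A xor (~(B /\ C))) xor (~(B /\ C))
t6 = t5 xor t3 = ((A xor (~(B /\ C))) xor (~(B /\ C))) xor (~(B /\ C))
t7 = ~(t6 /\ B) = ~((((A xor (~(B /\ C))) xor (~(B /\ C))) xor (~(B /\ C))) /\ B)
t8 = ~(t7 /\ t3) = ~((~((((A xor (~(B /\ C))) xor (~(B /\ C))) xor (~(B /\ C))) /\ B)) /\ (~(B /\ C)))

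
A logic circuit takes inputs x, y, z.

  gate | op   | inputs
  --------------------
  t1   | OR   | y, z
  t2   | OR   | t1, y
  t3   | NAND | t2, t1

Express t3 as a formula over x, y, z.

((y OR z) OR y) NAND (y OR z)

t1 = y OR z
t2 = t1 OR y = (y OR z) OR y
t3 = t2 NAND t1 = ((y OR z) OR y) NAND (y OR z)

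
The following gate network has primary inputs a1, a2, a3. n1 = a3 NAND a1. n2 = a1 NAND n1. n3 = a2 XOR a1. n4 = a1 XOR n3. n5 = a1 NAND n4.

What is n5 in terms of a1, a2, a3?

a1 NAND (a1 XOR (a2 XOR a1))

n3 = a2 XOR a1
n4 = a1 XOR n3 = a1 XOR (a2 XOR a1)
n5 = a1 NAND n4 = a1 NAND (a1 XOR (a2 XOR a1))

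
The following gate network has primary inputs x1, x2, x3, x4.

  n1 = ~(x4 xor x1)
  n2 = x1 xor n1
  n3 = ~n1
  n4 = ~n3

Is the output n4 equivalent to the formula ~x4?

n1 = ~(x4 xor x1)
n3 = ~n1 = ~(~(x4 xor x1))
n4 = ~n3 = ~~(~(x4 xor x1))
At x1=1, x2=0, x3=0, x4=0: circuit gives 0, formula gives 1.

No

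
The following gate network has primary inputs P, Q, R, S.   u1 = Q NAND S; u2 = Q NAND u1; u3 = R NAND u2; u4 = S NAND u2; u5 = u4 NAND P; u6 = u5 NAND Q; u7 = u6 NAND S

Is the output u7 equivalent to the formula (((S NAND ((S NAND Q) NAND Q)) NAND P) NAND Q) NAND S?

Yes

u1 = Q NAND S
u2 = Q NAND u1 = Q NAND (Q NAND S)
u4 = S NAND u2 = S NAND (Q NAND (Q NAND S))
u5 = u4 NAND P = (S NAND (Q NAND (Q NAND S))) NAND P
u6 = u5 NAND Q = ((S NAND (Q NAND (Q NAND S))) NAND P) NAND Q
u7 = u6 NAND S = (((S NAND (Q NAND (Q NAND S))) NAND P) NAND Q) NAND S
At P=0, Q=0, R=0, S=1: circuit gives 0, formula gives 0.
At P=0, Q=0, R=0, S=0: circuit gives 1, formula gives 1.
Agrees on all 16 inputs.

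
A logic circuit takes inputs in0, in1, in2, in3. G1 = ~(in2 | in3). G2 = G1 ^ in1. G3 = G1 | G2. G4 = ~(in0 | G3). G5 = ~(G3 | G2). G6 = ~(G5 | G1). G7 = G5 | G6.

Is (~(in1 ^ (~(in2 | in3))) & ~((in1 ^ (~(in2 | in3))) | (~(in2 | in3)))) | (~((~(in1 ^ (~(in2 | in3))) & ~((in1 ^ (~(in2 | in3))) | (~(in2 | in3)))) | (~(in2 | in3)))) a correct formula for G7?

Yes

G1 = ~(in2 | in3)
G2 = G1 ^ in1 = (~(in2 | in3)) ^ in1
G3 = G1 | G2 = (~(in2 | in3)) | ((~(in2 | in3)) ^ in1)
G5 = ~(G3 | G2) = ~(((~(in2 | in3)) | ((~(in2 | in3)) ^ in1)) | ((~(in2 | in3)) ^ in1))
G6 = ~(G5 | G1) = ~((~(((~(in2 | in3)) | ((~(in2 | in3)) ^ in1)) | ((~(in2 | in3)) ^ in1))) | (~(in2 | in3)))
G7 = G5 | G6 = (~(((~(in2 | in3)) | ((~(in2 | in3)) ^ in1)) | ((~(in2 | in3)) ^ in1))) | (~((~(((~(in2 | in3)) | ((~(in2 | in3)) ^ in1)) | ((~(in2 | in3)) ^ in1))) | (~(in2 | in3))))
At in0=0, in1=0, in2=0, in3=0: circuit gives 0, formula gives 0.
At in0=0, in1=0, in2=0, in3=1: circuit gives 1, formula gives 1.
Agrees on all 16 inputs.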